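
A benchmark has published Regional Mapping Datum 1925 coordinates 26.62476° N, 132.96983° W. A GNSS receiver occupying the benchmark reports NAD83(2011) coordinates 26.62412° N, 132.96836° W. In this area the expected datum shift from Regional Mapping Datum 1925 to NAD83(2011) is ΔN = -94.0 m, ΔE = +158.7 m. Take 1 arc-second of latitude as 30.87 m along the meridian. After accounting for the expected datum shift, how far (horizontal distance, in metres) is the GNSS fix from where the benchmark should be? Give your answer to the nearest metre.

26 m

Observed coordinate differences: Δφ = -0.00064°, Δλ = +0.00147°.
Converting to metres (1° lat = 111132 m, cos φ = 0.893961): observed ΔN = -71.1 m, observed ΔE = 146.0 m.
Subtracting the expected shift leaves a residual of -71.1 − (-94.0) = 22.9 m north and 146.0 − (158.7) = -12.7 m east.
Residual distance = √(22.9² + (-12.7)²) = 26.1 m.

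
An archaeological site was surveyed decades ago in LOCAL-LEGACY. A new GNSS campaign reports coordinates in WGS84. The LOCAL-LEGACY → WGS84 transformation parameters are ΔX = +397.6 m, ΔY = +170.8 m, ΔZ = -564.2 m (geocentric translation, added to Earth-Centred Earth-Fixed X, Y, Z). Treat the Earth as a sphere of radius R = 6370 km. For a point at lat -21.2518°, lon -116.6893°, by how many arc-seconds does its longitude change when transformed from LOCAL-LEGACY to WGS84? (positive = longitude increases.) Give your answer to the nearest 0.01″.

sin φ = -0.362467, cos φ = 0.931996, sin λ = -0.893455, cos λ = -0.449152.
East component: ΔE = −sin λ·ΔX + cos λ·ΔY = −(-0.893455)(397.6) + (-0.449152)(170.8) = 278.52 m.
1° of latitude spans πR/180 = 111177 m; at latitude φ, 1° of longitude spans that × cos φ = 103617.0 m, so Δλ = 278.52 / 103617.0 × 3600 = 9.677″.

Δλ = 9.68″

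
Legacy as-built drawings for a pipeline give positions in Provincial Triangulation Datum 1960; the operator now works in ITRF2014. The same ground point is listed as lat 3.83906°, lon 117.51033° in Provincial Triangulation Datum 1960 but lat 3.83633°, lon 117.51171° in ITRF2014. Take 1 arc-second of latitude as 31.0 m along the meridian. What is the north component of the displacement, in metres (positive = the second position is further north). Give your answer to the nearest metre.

ΔN = -305 m

Δφ = 3.83633° − 3.83906° = -0.00273°; Δλ = 117.51171° − 117.51033° = +0.00138°.
1° of latitude = 3600 × 31.00 = 111600 m.
ΔN = Δφ × 111600 = -304.7 m; ΔE = Δλ × 111600 × cos(3.83906°) = +0.00138 × 111600 × 0.997756 = 153.7 m.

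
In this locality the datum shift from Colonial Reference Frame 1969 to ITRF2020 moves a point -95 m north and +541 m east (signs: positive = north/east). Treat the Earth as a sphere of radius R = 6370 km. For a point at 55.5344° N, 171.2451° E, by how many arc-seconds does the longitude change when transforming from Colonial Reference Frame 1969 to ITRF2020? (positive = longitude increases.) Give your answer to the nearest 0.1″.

At latitude 55.5344°, cos φ = 0.565911.
One radian of longitude at latitude φ spans R cos φ, so Δλ = ΔE / (R cos φ) = 541.0 / (6370000 × 0.565911) = 1.5008e-04 rad = 30.955″.

Δλ = 31.0″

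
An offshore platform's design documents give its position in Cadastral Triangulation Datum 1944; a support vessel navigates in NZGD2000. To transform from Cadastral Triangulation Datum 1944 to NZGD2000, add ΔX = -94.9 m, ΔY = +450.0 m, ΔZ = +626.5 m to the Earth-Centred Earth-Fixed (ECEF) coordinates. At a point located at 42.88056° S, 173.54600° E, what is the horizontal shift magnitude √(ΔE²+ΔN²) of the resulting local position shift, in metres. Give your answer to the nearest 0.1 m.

708.2 m

The local east axis at (φ, λ) is (−sin λ, cos λ, 0), so ΔE = −sin(173.54600°)·(-94.9) + cos(173.54600°)·450.0 = -436.48 m.
The local north axis is (−sin φ cos λ, −sin φ sin λ, cos φ), giving ΔN = 64.168 + 34.420 + 459.083 = 557.67 m.
Horizontal magnitude = √(ΔE² + ΔN²) = √((-436.48)² + 557.67²) = 708.17 m.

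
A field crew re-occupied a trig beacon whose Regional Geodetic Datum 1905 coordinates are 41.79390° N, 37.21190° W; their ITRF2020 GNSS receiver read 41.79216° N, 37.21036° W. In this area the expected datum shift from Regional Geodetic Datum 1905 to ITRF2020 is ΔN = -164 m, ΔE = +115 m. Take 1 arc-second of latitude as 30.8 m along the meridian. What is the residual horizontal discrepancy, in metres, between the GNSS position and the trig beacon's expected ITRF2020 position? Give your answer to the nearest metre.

31 m

Observed coordinate differences: Δφ = -0.00174°, Δλ = +0.00154°.
Converting to metres (1° lat = 110880 m, cos φ = 0.745547): observed ΔN = -192.9 m, observed ΔE = 127.3 m.
Subtracting the expected shift leaves a residual of -192.9 − (-164) = -28.9 m north and 127.3 − (115) = 12.3 m east.
Residual distance = √((-28.9)² + 12.3²) = 31.4 m.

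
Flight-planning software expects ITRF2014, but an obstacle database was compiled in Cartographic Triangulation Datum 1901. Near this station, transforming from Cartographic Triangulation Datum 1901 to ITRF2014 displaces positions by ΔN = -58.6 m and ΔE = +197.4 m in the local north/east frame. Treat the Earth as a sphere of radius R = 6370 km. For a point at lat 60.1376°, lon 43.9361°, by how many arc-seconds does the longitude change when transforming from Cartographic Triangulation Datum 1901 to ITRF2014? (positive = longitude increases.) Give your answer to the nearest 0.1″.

At latitude 60.1376°, cos φ = 0.497919.
One radian of longitude at latitude φ spans R cos φ, so Δλ = ΔE / (R cos φ) = 197.4 / (6370000 × 0.497919) = 6.2237e-05 rad = 12.837″.

Δλ = 12.8″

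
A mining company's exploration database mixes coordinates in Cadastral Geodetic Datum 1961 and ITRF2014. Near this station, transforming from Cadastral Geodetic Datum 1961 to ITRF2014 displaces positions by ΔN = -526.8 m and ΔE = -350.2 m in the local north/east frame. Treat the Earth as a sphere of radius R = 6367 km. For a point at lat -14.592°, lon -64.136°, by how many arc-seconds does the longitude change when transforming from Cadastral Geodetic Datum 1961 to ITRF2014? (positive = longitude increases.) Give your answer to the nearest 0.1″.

Δλ = -11.7″

At latitude -14.592°, cos φ = 0.967744.
One radian of longitude at latitude φ spans R cos φ, so Δλ = ΔE / (R cos φ) = -350.2 / (6367000 × 0.967744) = -5.6836e-05 rad = -11.723″.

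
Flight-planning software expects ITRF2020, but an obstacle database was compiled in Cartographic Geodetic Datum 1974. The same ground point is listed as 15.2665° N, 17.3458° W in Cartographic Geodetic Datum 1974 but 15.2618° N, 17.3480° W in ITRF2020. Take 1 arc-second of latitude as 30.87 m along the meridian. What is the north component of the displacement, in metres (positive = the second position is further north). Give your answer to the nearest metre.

ΔN = -522 m

Δφ = 15.2618° − 15.2665° = -0.0047°; Δλ = -17.3480° − -17.3458° = -0.0022°.
1° of latitude = 3600 × 30.87 = 111132 m.
ΔN = Δφ × 111132 = -522.3 m; ΔE = Δλ × 111132 × cos(15.2665°) = -0.0022 × 111132 × 0.964712 = -235.9 m.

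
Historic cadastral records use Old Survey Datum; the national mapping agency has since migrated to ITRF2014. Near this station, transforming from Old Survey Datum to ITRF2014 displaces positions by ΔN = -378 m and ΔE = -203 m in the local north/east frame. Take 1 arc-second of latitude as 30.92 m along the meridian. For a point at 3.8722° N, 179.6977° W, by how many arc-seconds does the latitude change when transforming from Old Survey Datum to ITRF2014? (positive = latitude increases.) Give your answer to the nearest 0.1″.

Δφ = -12.2″

1″ of latitude = 30.92 m, so Δφ = -378.0 / 30.92 = -12.225″.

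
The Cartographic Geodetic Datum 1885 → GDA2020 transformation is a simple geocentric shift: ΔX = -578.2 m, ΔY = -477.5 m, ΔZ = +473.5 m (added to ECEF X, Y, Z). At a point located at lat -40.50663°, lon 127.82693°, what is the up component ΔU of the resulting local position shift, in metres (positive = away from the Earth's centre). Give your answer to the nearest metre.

ΔU = -325 m

At φ = -40.50663°, λ = 127.82693°: sin φ = -0.649536, cos φ = 0.760331, sin λ = 0.789867, cos λ = -0.613278.
ΔU = cos φ cos λ·ΔX + cos φ sin λ·ΔY + sin φ·ΔZ = (0.760331)(-0.613278)(-578.2) + (0.760331)(0.789867)(-477.5) + (-0.649536)(473.5) = -324.71 m.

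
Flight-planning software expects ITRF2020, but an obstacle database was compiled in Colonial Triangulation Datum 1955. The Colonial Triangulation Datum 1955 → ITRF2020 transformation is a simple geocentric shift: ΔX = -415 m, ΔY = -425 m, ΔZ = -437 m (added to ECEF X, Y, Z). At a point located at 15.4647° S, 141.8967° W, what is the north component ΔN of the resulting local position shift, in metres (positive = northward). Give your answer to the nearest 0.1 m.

The local north axis is (−sin φ cos λ, −sin φ sin λ, cos φ), giving ΔN = 87.076 + 69.930 − 421.178 = -264.17 m.

ΔN = -264.2 m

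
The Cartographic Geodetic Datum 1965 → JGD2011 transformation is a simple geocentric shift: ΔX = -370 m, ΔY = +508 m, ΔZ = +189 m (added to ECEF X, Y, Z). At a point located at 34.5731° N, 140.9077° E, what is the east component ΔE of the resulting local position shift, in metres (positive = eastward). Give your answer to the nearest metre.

At φ = 34.5731°, λ = 140.9077°: sin φ = 0.567457, cos φ = 0.823403, sin λ = 0.630572, cos λ = -0.776131.
ΔE = −sin λ·ΔX + cos λ·ΔY = −(0.630572)·(-370) + (-0.776131)·(508) = -160.96 m.

ΔE = -161 m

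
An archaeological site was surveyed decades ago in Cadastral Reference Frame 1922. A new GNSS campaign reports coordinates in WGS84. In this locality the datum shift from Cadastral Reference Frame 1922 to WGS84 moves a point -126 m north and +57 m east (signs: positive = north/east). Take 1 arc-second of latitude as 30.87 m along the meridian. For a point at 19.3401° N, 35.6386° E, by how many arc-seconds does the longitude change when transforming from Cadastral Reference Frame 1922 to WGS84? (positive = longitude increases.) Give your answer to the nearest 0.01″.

At latitude 19.3401°, cos φ = 0.943569.
1″ of longitude at this latitude = 30.87 × cos φ = 29.1280 m, so Δλ = 57.0 / 29.1280 = 1.957″.

Δλ = 1.96″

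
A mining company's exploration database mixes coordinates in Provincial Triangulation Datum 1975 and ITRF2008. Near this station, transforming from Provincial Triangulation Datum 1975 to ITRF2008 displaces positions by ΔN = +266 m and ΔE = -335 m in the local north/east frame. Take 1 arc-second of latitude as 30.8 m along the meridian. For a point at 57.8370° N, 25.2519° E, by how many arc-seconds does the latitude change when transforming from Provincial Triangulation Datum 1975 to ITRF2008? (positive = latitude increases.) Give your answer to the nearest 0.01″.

Δφ = 8.64″

1″ of latitude = 30.80 m, so Δφ = 266.0 / 30.80 = 8.636″.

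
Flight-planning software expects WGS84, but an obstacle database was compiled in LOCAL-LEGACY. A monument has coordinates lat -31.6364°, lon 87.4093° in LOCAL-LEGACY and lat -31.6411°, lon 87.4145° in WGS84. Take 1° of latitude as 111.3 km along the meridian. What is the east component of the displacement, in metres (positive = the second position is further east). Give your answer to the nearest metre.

Δφ = -31.6411° − -31.6364° = -0.0047°; Δλ = 87.4145° − 87.4093° = +0.0052°.
ΔN = Δφ × 111300 = -523.1 m; ΔE = Δλ × 111300 × cos(-31.6364°) = +0.0052 × 111300 × 0.851394 = 492.8 m.

ΔE = 493 m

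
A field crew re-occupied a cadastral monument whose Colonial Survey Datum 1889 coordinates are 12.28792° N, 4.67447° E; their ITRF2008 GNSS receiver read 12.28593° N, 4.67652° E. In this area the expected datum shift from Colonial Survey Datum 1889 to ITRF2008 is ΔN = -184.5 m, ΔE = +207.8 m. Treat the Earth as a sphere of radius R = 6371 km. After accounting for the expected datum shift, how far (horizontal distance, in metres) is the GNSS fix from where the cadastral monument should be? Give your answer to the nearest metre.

Observed coordinate differences: Δφ = -0.00199°, Δλ = +0.00205°.
Converting to metres (1° lat = 111195 m, cos φ = 0.977090): observed ΔN = -221.3 m, observed ΔE = 222.7 m.
Subtracting the expected shift leaves a residual of -221.3 − (-184.5) = -36.8 m north and 222.7 − (207.8) = 14.9 m east.
Residual distance = √((-36.8)² + 14.9²) = 39.7 m.

40 m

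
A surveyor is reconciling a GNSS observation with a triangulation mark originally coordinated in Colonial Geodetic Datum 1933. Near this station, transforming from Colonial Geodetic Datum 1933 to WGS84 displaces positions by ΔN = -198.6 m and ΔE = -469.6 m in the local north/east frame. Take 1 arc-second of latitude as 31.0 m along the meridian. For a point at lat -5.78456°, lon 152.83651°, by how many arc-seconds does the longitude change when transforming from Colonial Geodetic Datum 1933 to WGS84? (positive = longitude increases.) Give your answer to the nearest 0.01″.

At latitude -5.78456°, cos φ = 0.994908.
1″ of longitude at this latitude = 31.00 × cos φ = 30.8421 m, so Δλ = -469.6 / 30.8421 = -15.226″.

Δλ = -15.23″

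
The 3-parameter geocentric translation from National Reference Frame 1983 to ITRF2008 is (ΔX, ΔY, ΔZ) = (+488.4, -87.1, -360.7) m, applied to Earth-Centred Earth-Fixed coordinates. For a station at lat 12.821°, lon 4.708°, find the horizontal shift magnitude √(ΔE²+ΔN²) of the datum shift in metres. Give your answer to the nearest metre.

475 m

At φ = 12.821°, λ = 4.708°: sin φ = 0.221906, cos φ = 0.975068, sin λ = 0.082078, cos λ = 0.996626.
ΔE = −sin λ·ΔX + cos λ·ΔY = −(0.082078)·(488.4) + (0.996626)·(-87.1) = -126.89 m.
ΔN = −sin φ cos λ·ΔX − sin φ sin λ·ΔY + cos φ·ΔZ = −(0.221906)(0.996626)(488.4) − (0.221906)(0.082078)(-87.1) + (0.975068)(-360.7) = -458.13 m.
Horizontal magnitude = √(ΔE² + ΔN²) = √((-126.89)² + (-458.13)²) = 475.38 m.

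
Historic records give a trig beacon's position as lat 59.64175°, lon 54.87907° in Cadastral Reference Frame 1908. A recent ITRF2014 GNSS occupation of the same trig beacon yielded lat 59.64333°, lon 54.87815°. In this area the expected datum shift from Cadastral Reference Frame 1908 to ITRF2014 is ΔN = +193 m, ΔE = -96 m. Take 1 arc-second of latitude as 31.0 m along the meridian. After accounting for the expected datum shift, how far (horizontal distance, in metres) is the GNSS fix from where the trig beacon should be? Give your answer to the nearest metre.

47 m

Observed coordinate differences: Δφ = +0.00158°, Δλ = -0.00092°.
Converting to metres (1° lat = 111600 m, cos φ = 0.505405): observed ΔN = 176.3 m, observed ΔE = -51.9 m.
Subtracting the expected shift leaves a residual of 176.3 − (193) = -16.7 m north and -51.9 − (-96) = 44.1 m east.
Residual distance = √((-16.7)² + 44.1²) = 47.2 m.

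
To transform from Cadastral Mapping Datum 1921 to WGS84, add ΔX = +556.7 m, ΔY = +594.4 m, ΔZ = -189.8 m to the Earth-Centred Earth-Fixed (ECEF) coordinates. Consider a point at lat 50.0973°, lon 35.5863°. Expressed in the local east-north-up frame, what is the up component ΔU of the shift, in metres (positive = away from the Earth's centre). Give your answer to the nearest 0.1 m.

ΔU = 366.7 m

At φ = 50.0973°, λ = 35.5863°: sin φ = 0.767135, cos φ = 0.641486, sin λ = 0.581929, cos λ = 0.813240.
ΔU = cos φ cos λ·ΔX + cos φ sin λ·ΔY + sin φ·ΔZ = (0.641486)(0.813240)(556.7) + (0.641486)(0.581929)(594.4) + (0.767135)(-189.8) = 366.71 m.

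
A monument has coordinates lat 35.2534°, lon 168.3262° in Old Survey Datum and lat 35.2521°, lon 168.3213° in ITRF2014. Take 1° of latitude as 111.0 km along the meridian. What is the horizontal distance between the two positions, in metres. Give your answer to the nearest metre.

Δφ = 35.2521° − 35.2534° = -0.0013°; Δλ = 168.3213° − 168.3262° = -0.0049°.
ΔN = Δφ × 111000 = -144.3 m; ΔE = Δλ × 111000 × cos(35.2534°) = -0.0049 × 111000 × 0.816607 = -444.2 m.
Distance = √(ΔE² + ΔN²) = √((-444.2)² + (-144.3)²) = 467.0 m.

467 m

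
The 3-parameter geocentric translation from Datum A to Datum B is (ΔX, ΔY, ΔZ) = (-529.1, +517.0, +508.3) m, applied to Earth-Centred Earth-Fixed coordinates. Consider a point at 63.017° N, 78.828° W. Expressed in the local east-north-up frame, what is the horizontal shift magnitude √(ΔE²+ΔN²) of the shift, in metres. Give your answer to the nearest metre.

At φ = 63.017°, λ = -78.828°: sin φ = 0.891141, cos φ = 0.453726, sin λ = -0.981050, cos λ = 0.193755.
ΔE = −sin λ·ΔX + cos λ·ΔY = −(-0.981050)·(-529.1) + (0.193755)·(517.0) = -418.90 m.
ΔN = −sin φ cos λ·ΔX − sin φ sin λ·ΔY + cos φ·ΔZ = −(0.891141)(0.193755)(-529.1) − (0.891141)(-0.981050)(517.0) + (0.453726)(508.3) = 773.97 m.
Horizontal magnitude = √(ΔE² + ΔN²) = √((-418.90)² + 773.97²) = 880.07 m.

880 m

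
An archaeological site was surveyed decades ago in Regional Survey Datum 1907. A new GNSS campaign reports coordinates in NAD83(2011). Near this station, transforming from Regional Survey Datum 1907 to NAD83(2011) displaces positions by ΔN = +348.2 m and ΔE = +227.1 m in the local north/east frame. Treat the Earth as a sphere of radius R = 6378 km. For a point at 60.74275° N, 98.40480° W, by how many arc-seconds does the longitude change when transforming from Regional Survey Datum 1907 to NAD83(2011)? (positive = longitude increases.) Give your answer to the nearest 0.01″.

At latitude 60.74275°, cos φ = 0.488732.
One radian of longitude at latitude φ spans R cos φ, so Δλ = ΔE / (R cos φ) = 227.1 / (6378000 × 0.488732) = 7.2855e-05 rad = 15.028″.

Δλ = 15.03″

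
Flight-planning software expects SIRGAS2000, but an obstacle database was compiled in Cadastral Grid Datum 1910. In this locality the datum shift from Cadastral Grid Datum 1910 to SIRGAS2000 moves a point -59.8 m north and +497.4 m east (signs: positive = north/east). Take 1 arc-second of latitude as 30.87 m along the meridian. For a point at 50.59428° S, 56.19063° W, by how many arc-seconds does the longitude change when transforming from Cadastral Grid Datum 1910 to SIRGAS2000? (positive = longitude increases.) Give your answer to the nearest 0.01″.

Δλ = 25.38″

At latitude -50.59428°, cos φ = 0.634808.
1″ of longitude at this latitude = 30.87 × cos φ = 19.5965 m, so Δλ = 497.4 / 19.5965 = 25.382″.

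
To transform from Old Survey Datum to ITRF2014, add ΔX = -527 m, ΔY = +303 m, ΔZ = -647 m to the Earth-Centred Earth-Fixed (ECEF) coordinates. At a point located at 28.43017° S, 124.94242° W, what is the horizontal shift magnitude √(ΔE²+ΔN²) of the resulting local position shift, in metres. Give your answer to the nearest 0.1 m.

At φ = -28.43017°, λ = -124.94242°: sin φ = -0.476087, cos φ = 0.879398, sin λ = -0.819728, cos λ = -0.572753.
ΔE = −sin λ·ΔX + cos λ·ΔY = −(-0.819728)·(-527) + (-0.572753)·(303) = -605.54 m.
ΔN = −sin φ cos λ·ΔX − sin φ sin λ·ΔY + cos φ·ΔZ = −(-0.476087)(-0.572753)(-527) − (-0.476087)(-0.819728)(303) + (0.879398)(-647) = -543.52 m.
Horizontal magnitude = √(ΔE² + ΔN²) = √((-605.54)² + (-543.52)²) = 813.69 m.

813.7 m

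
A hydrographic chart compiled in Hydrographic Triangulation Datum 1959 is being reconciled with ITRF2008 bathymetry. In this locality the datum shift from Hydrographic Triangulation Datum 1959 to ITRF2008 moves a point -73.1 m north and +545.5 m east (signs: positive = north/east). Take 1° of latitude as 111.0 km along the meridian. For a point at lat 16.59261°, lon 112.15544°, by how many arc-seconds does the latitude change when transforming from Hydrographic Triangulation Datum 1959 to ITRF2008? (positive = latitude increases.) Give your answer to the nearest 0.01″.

Δφ = -2.37″

1° of latitude = 111.0 km, so Δφ = -73.1 / 111000 = -0.0006586° = -2.371″.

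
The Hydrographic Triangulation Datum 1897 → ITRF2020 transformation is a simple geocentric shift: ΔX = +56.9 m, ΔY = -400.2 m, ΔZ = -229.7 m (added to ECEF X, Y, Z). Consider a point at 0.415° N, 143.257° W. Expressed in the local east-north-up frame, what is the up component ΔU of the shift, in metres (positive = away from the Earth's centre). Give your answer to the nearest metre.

ΔU = 192 m

At φ = 0.415°, λ = -143.257°: sin φ = 0.007243, cos φ = 0.999974, sin λ = -0.598227, cos λ = -0.801327.
ΔU = cos φ cos λ·ΔX + cos φ sin λ·ΔY + sin φ·ΔZ = (0.999974)(-0.801327)(56.9) + (0.999974)(-0.598227)(-400.2) + (0.007243)(-229.7) = 192.15 m.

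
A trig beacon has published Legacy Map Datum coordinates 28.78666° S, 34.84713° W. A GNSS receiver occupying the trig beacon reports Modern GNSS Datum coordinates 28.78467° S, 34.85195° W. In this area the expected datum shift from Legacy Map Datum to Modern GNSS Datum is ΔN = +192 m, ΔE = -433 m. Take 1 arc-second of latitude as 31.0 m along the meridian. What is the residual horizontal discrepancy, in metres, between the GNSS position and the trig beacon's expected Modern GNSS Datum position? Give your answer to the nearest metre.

49 m

Observed coordinate differences: Δφ = +0.00199°, Δλ = -0.00482°.
Converting to metres (1° lat = 111600 m, cos φ = 0.876419): observed ΔN = 222.1 m, observed ΔE = -471.4 m.
Subtracting the expected shift leaves a residual of 222.1 − (192) = 30.1 m north and -471.4 − (-433) = -38.4 m east.
Residual distance = √(30.1² + (-38.4)²) = 48.8 m.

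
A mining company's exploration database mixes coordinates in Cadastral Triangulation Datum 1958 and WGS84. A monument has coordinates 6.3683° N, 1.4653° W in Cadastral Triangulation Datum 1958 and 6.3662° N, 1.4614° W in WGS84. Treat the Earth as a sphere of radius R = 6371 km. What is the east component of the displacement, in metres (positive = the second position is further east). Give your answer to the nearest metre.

ΔE = 431 m

Δφ = 6.3662° − 6.3683° = -0.0021°; Δλ = -1.4614° − -1.4653° = +0.0039°.
1° along a meridian = πR/180 = 111195 m.
ΔN = Δφ × 111195 = -233.5 m; ΔE = Δλ × 111195 × cos(6.3683°) = +0.0039 × 111195 × 0.993829 = 431.0 m.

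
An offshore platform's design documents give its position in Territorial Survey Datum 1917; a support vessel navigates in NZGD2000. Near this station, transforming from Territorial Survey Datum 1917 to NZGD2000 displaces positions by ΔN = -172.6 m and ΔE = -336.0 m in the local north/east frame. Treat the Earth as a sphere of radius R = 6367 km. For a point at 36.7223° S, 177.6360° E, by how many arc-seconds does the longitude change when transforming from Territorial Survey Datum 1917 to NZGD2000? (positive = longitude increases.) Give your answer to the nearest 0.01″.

At latitude -36.7223°, cos φ = 0.801543.
One radian of longitude at latitude φ spans R cos φ, so Δλ = ΔE / (R cos φ) = -336.0 / (6367000 × 0.801543) = -6.5838e-05 rad = -13.580″.

Δλ = -13.58″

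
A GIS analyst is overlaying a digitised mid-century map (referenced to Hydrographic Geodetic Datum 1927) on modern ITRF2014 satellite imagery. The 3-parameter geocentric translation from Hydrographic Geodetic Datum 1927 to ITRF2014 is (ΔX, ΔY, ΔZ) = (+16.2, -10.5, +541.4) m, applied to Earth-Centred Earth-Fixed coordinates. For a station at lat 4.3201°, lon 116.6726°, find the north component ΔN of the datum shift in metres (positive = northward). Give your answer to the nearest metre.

The local north axis is (−sin φ cos λ, −sin φ sin λ, cos φ), giving ΔN = 0.548 + 0.707 + 539.862 = 541.12 m.

ΔN = 541 m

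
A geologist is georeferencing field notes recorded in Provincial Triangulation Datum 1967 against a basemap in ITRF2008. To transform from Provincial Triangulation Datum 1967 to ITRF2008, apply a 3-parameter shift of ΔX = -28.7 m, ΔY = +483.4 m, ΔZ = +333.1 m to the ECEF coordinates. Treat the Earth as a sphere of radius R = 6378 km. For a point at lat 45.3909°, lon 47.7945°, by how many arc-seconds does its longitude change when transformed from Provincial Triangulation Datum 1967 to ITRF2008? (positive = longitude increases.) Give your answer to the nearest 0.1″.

Δλ = 15.9″

sin φ = 0.711915, cos φ = 0.702266, sin λ = 0.740740, cos λ = 0.671792.
East component: ΔE = −sin λ·ΔX + cos λ·ΔY = −(0.740740)(-28.7) + (0.671792)(483.4) = 346.00 m.
1° of latitude spans πR/180 = 111317 m; at latitude φ, 1° of longitude spans that × cos φ = 78174.2 m, so Δλ = 346.00 / 78174.2 × 3600 = 15.934″.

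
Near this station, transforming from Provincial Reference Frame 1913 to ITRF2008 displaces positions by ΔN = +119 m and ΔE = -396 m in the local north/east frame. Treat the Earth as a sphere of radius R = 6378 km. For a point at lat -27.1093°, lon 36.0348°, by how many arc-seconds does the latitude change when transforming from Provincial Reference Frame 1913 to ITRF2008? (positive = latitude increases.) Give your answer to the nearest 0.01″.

Δφ = 3.85″

On a sphere of radius R, 1 rad of latitude = R, so Δφ = ΔN / R = 119.0 / 6378000 = 1.8658e-05 rad = 3.848″.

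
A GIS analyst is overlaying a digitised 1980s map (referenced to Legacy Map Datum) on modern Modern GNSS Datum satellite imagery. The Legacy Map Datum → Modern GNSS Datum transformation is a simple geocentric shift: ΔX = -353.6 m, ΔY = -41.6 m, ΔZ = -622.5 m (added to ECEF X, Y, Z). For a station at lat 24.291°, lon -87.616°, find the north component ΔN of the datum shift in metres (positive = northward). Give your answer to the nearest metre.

At φ = 24.291°, λ = -87.616°: sin φ = 0.411371, cos φ = 0.911468, sin λ = -0.999134, cos λ = 0.041597.
ΔN = −sin φ cos λ·ΔX − sin φ sin λ·ΔY + cos φ·ΔZ = −(0.411371)(0.041597)(-353.6) − (0.411371)(-0.999134)(-41.6) + (0.911468)(-622.5) = -578.44 m.

ΔN = -578 m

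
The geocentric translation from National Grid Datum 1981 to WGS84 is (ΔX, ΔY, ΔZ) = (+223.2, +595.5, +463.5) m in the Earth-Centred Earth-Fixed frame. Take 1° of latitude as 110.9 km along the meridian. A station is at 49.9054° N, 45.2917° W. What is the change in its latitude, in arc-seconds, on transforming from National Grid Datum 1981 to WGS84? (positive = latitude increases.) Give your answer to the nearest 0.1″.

sin φ = 0.764982, cos φ = 0.644052, sin λ = -0.710698, cos λ = 0.703498.
North component: ΔN = −sin φ cos λ·ΔX − sin φ sin λ·ΔY + cos φ·ΔZ = −(0.764982)(0.703498)(223.2) − (0.764982)(-0.710698)(595.5) + (0.644052)(463.5) = 502.16 m.
1° of latitude spans 110900 m, so Δφ = 502.16 / 110900 × 3600 = 16.301″.

Δφ = 16.3″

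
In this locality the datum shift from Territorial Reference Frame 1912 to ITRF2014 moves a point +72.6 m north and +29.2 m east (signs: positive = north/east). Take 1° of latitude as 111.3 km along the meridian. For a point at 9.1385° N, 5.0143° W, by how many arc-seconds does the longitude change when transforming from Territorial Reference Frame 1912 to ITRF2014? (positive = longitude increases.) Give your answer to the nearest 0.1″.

Δλ = 1.0″

At latitude 9.1385°, cos φ = 0.987307.
1° of longitude at this latitude = 111.3 × cos φ = 109.89 km, so Δλ = 29.2 / 109887.3 = 0.0002657° = 0.957″.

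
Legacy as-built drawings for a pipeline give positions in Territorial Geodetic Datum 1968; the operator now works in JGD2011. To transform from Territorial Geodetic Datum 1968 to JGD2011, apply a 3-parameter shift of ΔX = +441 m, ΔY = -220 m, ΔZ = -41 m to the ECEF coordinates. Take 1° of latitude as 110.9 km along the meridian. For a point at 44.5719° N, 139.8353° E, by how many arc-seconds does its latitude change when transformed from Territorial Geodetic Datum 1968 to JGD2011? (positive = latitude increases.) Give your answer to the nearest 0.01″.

sin φ = 0.701804, cos φ = 0.712370, sin λ = 0.644987, cos λ = -0.764194.
North component: ΔN = −sin φ cos λ·ΔX − sin φ sin λ·ΔY + cos φ·ΔZ = −(0.701804)(-0.764194)(441) − (0.701804)(0.644987)(-220) + (0.712370)(-41) = 306.89 m.
1° of latitude spans 110900 m, so Δφ = 306.89 / 110900 × 3600 = 9.962″.

Δφ = 9.96″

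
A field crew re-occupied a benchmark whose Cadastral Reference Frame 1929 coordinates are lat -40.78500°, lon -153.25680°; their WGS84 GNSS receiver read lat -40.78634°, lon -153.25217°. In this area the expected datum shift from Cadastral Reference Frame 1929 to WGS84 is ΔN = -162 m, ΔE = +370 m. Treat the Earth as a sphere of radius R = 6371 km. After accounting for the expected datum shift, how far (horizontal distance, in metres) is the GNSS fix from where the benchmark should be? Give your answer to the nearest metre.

Observed coordinate differences: Δφ = -0.00134°, Δλ = +0.00463°.
Converting to metres (1° lat = 111195 m, cos φ = 0.757166): observed ΔN = -149.0 m, observed ΔE = 389.8 m.
Subtracting the expected shift leaves a residual of -149.0 − (-162) = 13.0 m north and 389.8 − (370) = 19.8 m east.
Residual distance = √(13.0² + 19.8²) = 23.7 m.

24 m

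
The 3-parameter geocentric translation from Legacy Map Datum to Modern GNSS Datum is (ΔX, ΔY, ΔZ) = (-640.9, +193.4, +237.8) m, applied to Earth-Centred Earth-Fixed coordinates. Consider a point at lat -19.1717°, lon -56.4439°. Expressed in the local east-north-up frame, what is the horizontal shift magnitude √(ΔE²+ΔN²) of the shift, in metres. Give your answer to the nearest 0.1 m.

At φ = -19.1717°, λ = -56.4439°: sin φ = -0.328400, cos φ = 0.944539, sin λ = -0.833345, cos λ = 0.552753.
ΔE = −sin λ·ΔX + cos λ·ΔY = −(-0.833345)·(-640.9) + (0.552753)·(193.4) = -427.19 m.
ΔN = −sin φ cos λ·ΔX − sin φ sin λ·ΔY + cos φ·ΔZ = −(-0.328400)(0.552753)(-640.9) − (-0.328400)(-0.833345)(193.4) + (0.944539)(237.8) = 55.34 m.
Horizontal magnitude = √(ΔE² + ΔN²) = √((-427.19)² + 55.34²) = 430.76 m.

430.8 m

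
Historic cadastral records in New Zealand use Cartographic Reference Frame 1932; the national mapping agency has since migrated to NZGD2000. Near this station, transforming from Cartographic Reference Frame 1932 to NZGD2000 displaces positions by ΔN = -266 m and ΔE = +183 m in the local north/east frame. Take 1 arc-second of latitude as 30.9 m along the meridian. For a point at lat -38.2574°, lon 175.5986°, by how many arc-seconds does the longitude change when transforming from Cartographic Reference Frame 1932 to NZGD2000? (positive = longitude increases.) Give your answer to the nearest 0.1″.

Δλ = 7.5″

At latitude -38.2574°, cos φ = 0.785237.
1″ of longitude at this latitude = 30.90 × cos φ = 24.2638 m, so Δλ = 183.0 / 24.2638 = 7.542″.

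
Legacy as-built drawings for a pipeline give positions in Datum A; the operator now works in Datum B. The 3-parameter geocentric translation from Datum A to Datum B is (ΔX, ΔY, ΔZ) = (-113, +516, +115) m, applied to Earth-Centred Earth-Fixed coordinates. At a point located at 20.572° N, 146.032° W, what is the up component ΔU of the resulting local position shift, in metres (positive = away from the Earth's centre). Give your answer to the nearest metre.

ΔU = -142 m

At φ = 20.572°, λ = -146.032°: sin φ = 0.351384, cos φ = 0.936231, sin λ = -0.558730, cos λ = -0.829350.
ΔU = cos φ cos λ·ΔX + cos φ sin λ·ΔY + sin φ·ΔZ = (0.936231)(-0.829350)(-113) + (0.936231)(-0.558730)(516) + (0.351384)(115) = -141.77 m.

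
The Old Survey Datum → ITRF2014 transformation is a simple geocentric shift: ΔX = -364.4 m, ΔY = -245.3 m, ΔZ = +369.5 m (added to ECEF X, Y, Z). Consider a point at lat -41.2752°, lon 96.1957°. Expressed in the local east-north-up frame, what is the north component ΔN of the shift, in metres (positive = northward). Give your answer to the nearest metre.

The local north axis is (−sin φ cos λ, −sin φ sin λ, cos φ), giving ΔN = 25.944 − 160.873 + 277.698 = 142.77 m.

ΔN = 143 m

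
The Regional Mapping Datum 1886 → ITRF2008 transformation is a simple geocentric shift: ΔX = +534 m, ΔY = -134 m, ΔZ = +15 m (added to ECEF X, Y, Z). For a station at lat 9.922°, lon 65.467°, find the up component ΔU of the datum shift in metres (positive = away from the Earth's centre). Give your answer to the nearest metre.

ΔU = 101 m

At φ = 9.922°, λ = 65.467°: sin φ = 0.172307, cos φ = 0.985043, sin λ = 0.909722, cos λ = 0.415217.
ΔU = cos φ cos λ·ΔX + cos φ sin λ·ΔY + sin φ·ΔZ = (0.985043)(0.415217)(534) + (0.985043)(0.909722)(-134) + (0.172307)(15) = 100.91 m.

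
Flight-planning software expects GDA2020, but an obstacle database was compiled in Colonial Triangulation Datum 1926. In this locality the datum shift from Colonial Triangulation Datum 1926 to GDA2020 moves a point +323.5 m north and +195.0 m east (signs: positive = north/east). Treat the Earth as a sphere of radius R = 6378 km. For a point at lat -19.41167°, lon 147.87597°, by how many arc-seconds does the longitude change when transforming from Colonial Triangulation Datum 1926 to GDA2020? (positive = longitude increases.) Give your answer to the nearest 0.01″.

At latitude -19.41167°, cos φ = 0.943155.
One radian of longitude at latitude φ spans R cos φ, so Δλ = ΔE / (R cos φ) = 195.0 / (6378000 × 0.943155) = 3.2417e-05 rad = 6.686″.

Δλ = 6.69″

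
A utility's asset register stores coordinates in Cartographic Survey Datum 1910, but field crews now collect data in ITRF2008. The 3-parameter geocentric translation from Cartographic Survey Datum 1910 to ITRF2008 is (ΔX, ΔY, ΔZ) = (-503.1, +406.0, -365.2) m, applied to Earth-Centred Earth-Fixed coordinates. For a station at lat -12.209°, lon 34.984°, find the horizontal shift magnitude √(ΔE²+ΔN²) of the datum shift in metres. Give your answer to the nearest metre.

At φ = -12.209°, λ = 34.984°: sin φ = -0.211478, cos φ = 0.977383, sin λ = 0.573348, cos λ = 0.819312.
ΔE = −sin λ·ΔX + cos λ·ΔY = −(0.573348)·(-503.1) + (0.819312)·(406.0) = 621.09 m.
ΔN = −sin φ cos λ·ΔX − sin φ sin λ·ΔY + cos φ·ΔZ = −(-0.211478)(0.819312)(-503.1) − (-0.211478)(0.573348)(406.0) + (0.977383)(-365.2) = -394.88 m.
Horizontal magnitude = √(ΔE² + ΔN²) = √(621.09² + (-394.88)²) = 735.99 m.

736 m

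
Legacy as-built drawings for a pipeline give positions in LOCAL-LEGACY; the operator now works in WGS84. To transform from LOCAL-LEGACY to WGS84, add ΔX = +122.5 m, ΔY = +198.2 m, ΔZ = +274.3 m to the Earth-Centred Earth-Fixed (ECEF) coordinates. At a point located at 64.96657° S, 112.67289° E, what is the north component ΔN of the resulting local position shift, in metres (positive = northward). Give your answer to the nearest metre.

ΔN = 239 m

The local north axis is (−sin φ cos λ, −sin φ sin λ, cos φ), giving ΔN = -42.784 + 165.703 + 116.069 = 238.99 m.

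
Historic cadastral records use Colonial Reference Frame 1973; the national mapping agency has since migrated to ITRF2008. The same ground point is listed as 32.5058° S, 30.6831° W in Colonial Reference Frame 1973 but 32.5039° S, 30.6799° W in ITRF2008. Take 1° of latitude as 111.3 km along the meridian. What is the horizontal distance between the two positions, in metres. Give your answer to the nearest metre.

Δφ = -32.5039° − -32.5058° = +0.0019°; Δλ = -30.6799° − -30.6831° = +0.0032°.
ΔN = Δφ × 111300 = 211.5 m; ΔE = Δλ × 111300 × cos(-32.5058°) = +0.0032 × 111300 × 0.843337 = 300.4 m.
Distance = √(ΔE² + ΔN²) = √(300.4² + 211.5²) = 367.3 m.

367 m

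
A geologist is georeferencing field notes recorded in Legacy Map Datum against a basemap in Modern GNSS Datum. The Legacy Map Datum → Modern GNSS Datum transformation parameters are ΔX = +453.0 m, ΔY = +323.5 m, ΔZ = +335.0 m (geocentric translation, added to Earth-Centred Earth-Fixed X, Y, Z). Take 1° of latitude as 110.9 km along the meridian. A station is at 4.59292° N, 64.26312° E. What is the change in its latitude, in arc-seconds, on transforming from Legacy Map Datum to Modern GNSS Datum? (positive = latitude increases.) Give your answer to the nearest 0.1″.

sin φ = 0.080076, cos φ = 0.996789, sin λ = 0.900798, cos λ = 0.434239.
North component: ΔN = −sin φ cos λ·ΔX − sin φ sin λ·ΔY + cos φ·ΔZ = −(0.080076)(0.434239)(453.0) − (0.080076)(0.900798)(323.5) + (0.996789)(335.0) = 294.84 m.
1° of latitude spans 110900 m, so Δφ = 294.84 / 110900 × 3600 = 9.571″.

Δφ = 9.6″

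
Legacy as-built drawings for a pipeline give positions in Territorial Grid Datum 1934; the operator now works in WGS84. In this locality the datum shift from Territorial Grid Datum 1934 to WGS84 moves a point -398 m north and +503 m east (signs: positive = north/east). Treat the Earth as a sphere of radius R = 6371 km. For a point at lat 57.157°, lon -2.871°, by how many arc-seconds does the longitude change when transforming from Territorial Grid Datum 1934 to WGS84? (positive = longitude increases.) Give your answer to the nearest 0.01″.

Δλ = 30.03″

At latitude 57.157°, cos φ = 0.542339.
One radian of longitude at latitude φ spans R cos φ, so Δλ = ΔE / (R cos φ) = 503.0 / (6371000 × 0.542339) = 1.4558e-04 rad = 30.027″.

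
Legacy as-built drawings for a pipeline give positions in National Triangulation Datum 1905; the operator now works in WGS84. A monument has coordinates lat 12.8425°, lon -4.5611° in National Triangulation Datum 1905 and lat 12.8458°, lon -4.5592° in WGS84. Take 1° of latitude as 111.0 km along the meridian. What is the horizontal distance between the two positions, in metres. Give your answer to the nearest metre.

420 m

Δφ = 12.8458° − 12.8425° = +0.0033°; Δλ = -4.5592° − -4.5611° = +0.0019°.
ΔN = Δφ × 111000 = 366.3 m; ΔE = Δλ × 111000 × cos(12.8425°) = +0.0019 × 111000 × 0.974985 = 205.6 m.
Distance = √(ΔE² + ΔN²) = √(205.6² + 366.3²) = 420.1 m.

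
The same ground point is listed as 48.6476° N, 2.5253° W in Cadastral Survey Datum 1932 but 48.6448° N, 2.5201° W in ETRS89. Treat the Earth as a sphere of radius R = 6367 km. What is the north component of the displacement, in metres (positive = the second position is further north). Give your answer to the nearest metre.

ΔN = -311 m

Δφ = 48.6448° − 48.6476° = -0.0028°; Δλ = -2.5201° − -2.5253° = +0.0052°.
1° along a meridian = πR/180 = 111125 m.
ΔN = Δφ × 111125 = -311.2 m; ΔE = Δλ × 111125 × cos(48.6476°) = +0.0052 × 111125 × 0.660688 = 381.8 m.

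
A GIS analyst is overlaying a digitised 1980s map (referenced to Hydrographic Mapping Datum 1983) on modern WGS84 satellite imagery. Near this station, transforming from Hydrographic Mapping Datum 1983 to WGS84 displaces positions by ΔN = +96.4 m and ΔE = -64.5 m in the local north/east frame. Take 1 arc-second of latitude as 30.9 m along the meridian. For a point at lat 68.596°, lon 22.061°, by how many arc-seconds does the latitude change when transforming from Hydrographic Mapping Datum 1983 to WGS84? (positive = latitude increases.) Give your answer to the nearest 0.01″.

1″ of latitude = 30.90 m, so Δφ = 96.4 / 30.90 = 3.120″.

Δφ = 3.12″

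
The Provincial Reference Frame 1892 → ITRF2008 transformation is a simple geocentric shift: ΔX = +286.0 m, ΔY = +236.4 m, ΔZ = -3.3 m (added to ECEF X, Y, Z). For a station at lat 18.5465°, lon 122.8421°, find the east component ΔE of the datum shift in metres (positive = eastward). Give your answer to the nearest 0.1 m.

ΔE = -368.5 m

At φ = 18.5465°, λ = 122.8421°: sin φ = 0.318074, cos φ = 0.948066, sin λ = 0.840168, cos λ = -0.542326.
ΔE = −sin λ·ΔX + cos λ·ΔY = −(0.840168)·(286.0) + (-0.542326)·(236.4) = -368.49 m.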